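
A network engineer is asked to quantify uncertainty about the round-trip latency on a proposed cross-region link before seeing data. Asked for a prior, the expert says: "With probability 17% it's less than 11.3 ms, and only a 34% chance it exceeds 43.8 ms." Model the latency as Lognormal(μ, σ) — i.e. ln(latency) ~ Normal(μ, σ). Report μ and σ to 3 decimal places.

If T ~ Lognormal(μ,σ) then ln T ~ Normal(μ,σ), so the p-quantile of ln T is μ + z_p·σ.
ln(11.3) = 2.425 and ln(43.8) = 3.78; z_{0.17} = -0.9542, z_{0.66} = 0.4125.
σ = (3.78 − 2.425)/(0.4125 − (-0.9542)) = 0.991.
μ = 2.425 − (-0.9542)·0.991 = 3.371.

μ ≈ 3.371, σ ≈ 0.991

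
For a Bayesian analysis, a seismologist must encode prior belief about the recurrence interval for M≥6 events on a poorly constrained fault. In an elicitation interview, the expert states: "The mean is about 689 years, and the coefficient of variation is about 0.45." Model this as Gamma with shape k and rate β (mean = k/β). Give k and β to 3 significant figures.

For Gamma(k, rate β): mean = k/β, variance = k/β², so CV = 1/√k.
CV = 0.45, hence k = 1/CV² = 4.94.
Then β = k/mean = 4.94/689 = 0.00717.

k ≈ 4.94, β ≈ 0.00717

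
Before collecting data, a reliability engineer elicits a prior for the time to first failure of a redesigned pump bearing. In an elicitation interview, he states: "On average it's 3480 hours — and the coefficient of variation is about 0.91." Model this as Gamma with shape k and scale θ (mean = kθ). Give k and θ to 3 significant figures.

For Gamma(k, scale θ): mean = kθ, variance = kθ², so CV = 1/√k.
CV = 0.91, hence k = 1/CV² = 1.21.
Then θ = mean/k = 3480/1.21 = 2880.

k ≈ 1.21, θ ≈ 2880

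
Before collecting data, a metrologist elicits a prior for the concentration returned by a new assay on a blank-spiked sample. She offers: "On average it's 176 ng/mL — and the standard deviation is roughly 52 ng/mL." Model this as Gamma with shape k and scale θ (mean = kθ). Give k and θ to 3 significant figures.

k ≈ 11.5, θ ≈ 15.4

For Gamma(k, scale θ): mean = kθ, variance = kθ², so CV = 1/√k.
CV = SD/mean = 52/176 = 0.2955, hence k = 1/CV² = 11.5.
Then θ = mean/k = 176/11.5 = 15.4.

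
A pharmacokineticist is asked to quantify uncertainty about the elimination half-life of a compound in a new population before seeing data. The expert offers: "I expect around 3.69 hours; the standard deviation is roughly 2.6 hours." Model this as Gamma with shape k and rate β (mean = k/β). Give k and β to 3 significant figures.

k ≈ 2.01, β ≈ 0.546

For Gamma(k, rate β): mean = k/β, variance = k/β², so CV = 1/√k.
CV = SD/mean = 2.6/3.69 = 0.7046, hence k = 1/CV² = 2.01.
Then β = k/mean = 2.01/3.69 = 0.546.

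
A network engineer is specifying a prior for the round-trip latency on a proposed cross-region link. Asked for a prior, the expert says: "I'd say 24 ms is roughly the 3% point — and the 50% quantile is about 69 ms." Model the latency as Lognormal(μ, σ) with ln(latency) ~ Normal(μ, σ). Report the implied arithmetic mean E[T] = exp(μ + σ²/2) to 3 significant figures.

E[T] ≈ 80.8 ms

If T ~ Lognormal(μ,σ) then ln T ~ Normal(μ,σ), so the p-quantile of ln T is μ + z_p·σ.
ln(24) = 3.178 and ln(69) = 4.234; z_{0.03} = -1.881, z_{0.5} = 0.
σ = (4.234 − 3.178)/(0 − (-1.881)) = 0.561.
μ = 3.178 − (-1.881)·0.561 = 4.234.
E[T] = exp(μ + σ²/2) = exp(4.234 + 0.1576) = 80.8 ms.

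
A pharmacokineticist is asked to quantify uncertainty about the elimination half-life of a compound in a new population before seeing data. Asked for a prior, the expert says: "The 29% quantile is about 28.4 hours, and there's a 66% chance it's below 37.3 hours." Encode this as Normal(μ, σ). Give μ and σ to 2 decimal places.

μ = 33.50, σ = 9.21

For Normal(μ,σ), the p-quantile is μ + z_p·σ. Here z_{0.29} = -0.5534, z_{0.66} = 0.4125.
So 28.4 = μ − 0.5534σ and 37.3 = μ + 0.4125σ.
Subtracting: σ = (37.3 − 28.4)/(0.4125 − (-0.5534)) = 9.21.
Then μ = 28.4 − (-0.5534)·9.21 = 33.50.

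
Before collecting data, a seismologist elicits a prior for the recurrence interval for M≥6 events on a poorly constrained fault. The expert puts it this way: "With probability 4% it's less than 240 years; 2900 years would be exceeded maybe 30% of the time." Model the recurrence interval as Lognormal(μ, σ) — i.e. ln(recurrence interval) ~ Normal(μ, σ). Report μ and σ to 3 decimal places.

μ ≈ 7.398, σ ≈ 1.095

If T ~ Lognormal(μ,σ) then ln T ~ Normal(μ,σ), so the p-quantile of ln T is μ + z_p·σ.
ln(240) = 5.481 and ln(2900) = 7.972; z_{0.04} = -1.751, z_{0.7} = 0.5244.
σ = (7.972 − 5.481)/(0.5244 − (-1.751)) = 1.095.
μ = 5.481 − (-1.751)·1.095 = 7.398.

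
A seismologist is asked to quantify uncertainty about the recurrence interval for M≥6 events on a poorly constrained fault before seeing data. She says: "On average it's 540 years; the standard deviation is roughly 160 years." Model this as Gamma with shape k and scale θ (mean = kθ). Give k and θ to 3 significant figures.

For Gamma(k, scale θ): mean = kθ, variance = kθ², so CV = 1/√k.
CV = SD/mean = 160/540 = 0.2963, hence k = 1/CV² = 11.4.
Then θ = mean/k = 540/11.4 = 47.4.

k ≈ 11.4, θ ≈ 47.4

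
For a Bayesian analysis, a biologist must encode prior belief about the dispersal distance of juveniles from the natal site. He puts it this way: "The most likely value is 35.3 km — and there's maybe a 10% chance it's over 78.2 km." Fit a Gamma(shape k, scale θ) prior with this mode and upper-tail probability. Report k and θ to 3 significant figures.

Gamma(k,θ) with k>1 has mode (k−1)θ, so θ = 35.3/(k−1).
Need P(X < 78.2) = 0.9 with θ tied to k this way. Start at k = 2, θ = 35.3: P(X<78.2) ≈ 0.649.
Too low — raise k to concentrate. Iterating converges to k ≈ 4.04.
Then θ = 35.3/(4.04−1) ≈ 11.6.

k ≈ 4.04, θ ≈ 11.6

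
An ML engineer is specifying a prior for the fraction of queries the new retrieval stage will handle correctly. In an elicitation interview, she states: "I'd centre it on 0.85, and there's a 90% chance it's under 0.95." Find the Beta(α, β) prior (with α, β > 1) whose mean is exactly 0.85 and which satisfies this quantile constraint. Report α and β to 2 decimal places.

With mean 0.85 fixed, write α = 0.85s, β = 0.15s where s = α+β.
Need P(θ < 0.95) = 0.9 under Beta(0.85s, 0.15s). Normal approximation: (q−m)/√(m(1−m)/s) ≈ z_{0.9} = 1.28, so s ≈ 0.85·0.15·(1.28)²/(0.95−0.85)² = 20.9.
At s = 20.9: P(θ<0.95) ≈ 0.939. Adjusting to match 0.9 gives s ≈ 15.57.
So α = 0.85·15.57 ≈ 13.23, β = 0.15·15.57 ≈ 2.34.

α ≈ 13.23, β ≈ 2.34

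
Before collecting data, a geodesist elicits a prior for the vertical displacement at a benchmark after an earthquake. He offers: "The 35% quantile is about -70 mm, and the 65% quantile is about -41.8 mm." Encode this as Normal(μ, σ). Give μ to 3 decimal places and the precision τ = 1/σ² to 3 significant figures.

The p-quantile of Normal(μ,σ) is μ + z_p·σ, with z_{0.35} = -0.3853 and z_{0.65} = 0.3853.
Eliminate σ: μ = (z₂·x₁ − z₁·x₂)/(z₂ − z₁) = (0.3853·-70 − (-0.3853)·-41.8)/0.7706 = -55.900.
Then σ = (x₂ − x₁)/(z₂ − z₁) = (-41.8 − -70)/0.7706 = 36.593.
Precision τ = 1/σ² = 1/36.59² = 0.000747.

μ = -55.900, τ = 0.000747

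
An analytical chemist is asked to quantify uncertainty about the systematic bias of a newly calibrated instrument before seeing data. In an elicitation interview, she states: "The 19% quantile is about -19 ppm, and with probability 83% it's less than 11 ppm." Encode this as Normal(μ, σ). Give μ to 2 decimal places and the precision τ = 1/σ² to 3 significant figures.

For Normal(μ,σ), the p-quantile is μ + z_p·σ. Here z_{0.19} = -0.8779, z_{0.83} = 0.9542.
So -19 = μ − 0.8779σ and 11 = μ + 0.9542σ.
Subtracting: σ = (11 − -19)/(0.9542 − (-0.8779)) = 16.37.
Then μ = -19 − (-0.8779)·16.37 = -4.62.
Precision τ = 1/σ² = 1/16.37² = 0.00373.

μ = -4.62, τ = 0.00373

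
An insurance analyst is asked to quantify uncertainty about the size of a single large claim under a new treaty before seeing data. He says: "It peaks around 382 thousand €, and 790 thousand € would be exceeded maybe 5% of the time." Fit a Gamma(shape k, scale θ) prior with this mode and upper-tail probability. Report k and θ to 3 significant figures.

Gamma(k,θ) with k>1 has mode (k−1)θ, so θ = 382/(k−1).
Need P(X < 790) = 0.95 with θ tied to k this way. Start at k = 2, θ = 382: P(X<790) ≈ 0.612.
Too low — raise k to concentrate. Iterating converges to k ≈ 6.24.
Then θ = 382/(6.24−1) ≈ 72.9.

k ≈ 6.24, θ ≈ 72.9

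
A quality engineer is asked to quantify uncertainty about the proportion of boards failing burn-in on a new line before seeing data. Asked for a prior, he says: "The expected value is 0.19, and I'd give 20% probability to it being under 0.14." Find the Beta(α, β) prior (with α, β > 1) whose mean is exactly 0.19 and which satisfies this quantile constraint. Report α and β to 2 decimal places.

α ≈ 8.58, β ≈ 36.59

With mean 0.19 fixed, write α = 0.19s, β = 0.81s where s = α+β.
Need P(θ < 0.14) = 0.2 under Beta(0.19s, 0.81s). Normal approximation: (q−m)/√(m(1−m)/s) ≈ z_{0.2} = -0.842, so s ≈ 0.19·0.81·(-0.842)²/(0.14−0.19)² = 43.6.
At s = 43.6: P(θ<0.14) ≈ 0.205. Adjusting to match 0.2 gives s ≈ 45.18.
So α = 0.19·45.18 ≈ 8.58, β = 0.81·45.18 ≈ 36.59.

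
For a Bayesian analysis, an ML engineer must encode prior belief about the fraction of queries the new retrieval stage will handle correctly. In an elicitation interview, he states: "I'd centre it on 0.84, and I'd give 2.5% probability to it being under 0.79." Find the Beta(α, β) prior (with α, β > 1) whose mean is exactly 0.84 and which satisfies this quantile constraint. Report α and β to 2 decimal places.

α ≈ 192.97, β ≈ 36.76

With mean 0.84 fixed, write α = 0.84s, β = 0.16s where s = α+β.
Need P(θ < 0.79) = 0.025 under Beta(0.84s, 0.16s). Normal approximation: (q−m)/√(m(1−m)/s) ≈ z_{0.025} = -1.96, so s ≈ 0.84·0.16·(-1.96)²/(0.79−0.84)² = 206.5.
At s = 206.5: P(θ<0.79) ≈ 0.031. Adjusting to match 0.025 gives s ≈ 229.73.
So α = 0.84·229.73 ≈ 192.97, β = 0.16·229.73 ≈ 36.76.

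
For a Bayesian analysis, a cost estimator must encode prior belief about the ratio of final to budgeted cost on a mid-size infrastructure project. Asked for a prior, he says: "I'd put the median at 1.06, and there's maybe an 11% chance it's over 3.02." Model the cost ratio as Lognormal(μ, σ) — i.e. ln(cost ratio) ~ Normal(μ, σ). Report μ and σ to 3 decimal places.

If T ~ Lognormal(μ,σ) then ln T ~ Normal(μ,σ), so the p-quantile of ln T is μ + z_p·σ.
ln(1.06) = 0.05827 and ln(3.02) = 1.105; z_{0.5} = 0, z_{0.89} = 1.227.
σ = (1.105 − 0.05827)/(1.227 − (0)) = 0.854.
μ = 0.05827 − (0)·0.854 = 0.058.

μ ≈ 0.058, σ ≈ 0.854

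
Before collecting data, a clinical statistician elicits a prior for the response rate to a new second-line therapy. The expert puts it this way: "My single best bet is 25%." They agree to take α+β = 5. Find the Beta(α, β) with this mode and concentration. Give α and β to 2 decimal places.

α = 1.75, β = 3.25

For α,β > 1 the Beta mode is (α−1)/(α+β−2). With α+β = 5, the mode is (α−1)/3.
Set (α−1)/3 = 0.25 → α = 1 + 0.25·3 = 1.75.
β = 5 − α = 3.25.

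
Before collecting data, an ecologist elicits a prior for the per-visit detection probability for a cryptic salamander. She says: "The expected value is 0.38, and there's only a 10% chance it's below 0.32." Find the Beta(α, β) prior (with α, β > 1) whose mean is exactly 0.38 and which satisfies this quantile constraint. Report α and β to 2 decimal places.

With mean 0.38 fixed, write α = 0.38s, β = 0.62s where s = α+β.
Need P(θ < 0.32) = 0.1 under Beta(0.38s, 0.62s). Normal approximation: (q−m)/√(m(1−m)/s) ≈ z_{0.1} = -1.28, so s ≈ 0.38·0.62·(-1.28)²/(0.32−0.38)² = 107.5.
At s = 107.5: P(θ<0.32) ≈ 0.098. Adjusting to match 0.1 gives s ≈ 105.34.
So α = 0.38·105.34 ≈ 40.03, β = 0.62·105.34 ≈ 65.31.

α ≈ 40.03, β ≈ 65.31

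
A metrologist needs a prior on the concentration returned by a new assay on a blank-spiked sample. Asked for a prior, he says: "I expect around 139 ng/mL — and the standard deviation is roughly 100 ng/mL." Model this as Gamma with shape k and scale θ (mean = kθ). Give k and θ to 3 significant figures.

k ≈ 1.93, θ ≈ 71.9

For Gamma(k, scale θ): mean = kθ, variance = kθ², so CV = 1/√k.
CV = SD/mean = 100/139 = 0.7194, hence k = 1/CV² = 1.93.
Then θ = mean/k = 139/1.93 = 71.9.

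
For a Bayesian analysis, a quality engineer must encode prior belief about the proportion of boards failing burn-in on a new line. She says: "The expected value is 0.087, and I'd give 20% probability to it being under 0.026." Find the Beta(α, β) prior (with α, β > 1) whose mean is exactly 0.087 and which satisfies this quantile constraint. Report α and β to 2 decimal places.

α ≈ 1.22, β ≈ 12.85

With mean 0.087 fixed, write α = 0.087s, β = 0.913s where s = α+β.
Need P(θ < 0.026) = 0.2 under Beta(0.087s, 0.913s). Normal approximation: (q−m)/√(m(1−m)/s) ≈ z_{0.2} = -0.842, so s ≈ 0.087·0.913·(-0.842)²/(0.026−0.087)² = 15.1.
At s = 15.1: P(θ<0.026) ≈ 0.186. Adjusting to match 0.2 gives s ≈ 14.07.
So α = 0.087·14.07 ≈ 1.22, β = 0.913·14.07 ≈ 12.85.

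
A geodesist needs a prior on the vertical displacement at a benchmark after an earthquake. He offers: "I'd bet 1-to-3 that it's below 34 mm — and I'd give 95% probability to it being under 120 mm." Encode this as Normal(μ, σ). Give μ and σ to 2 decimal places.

μ = 59.01, σ = 37.08

For Normal(μ,σ), the p-quantile is μ + z_p·σ. Here z_{0.25} = -0.6745, z_{0.95} = 1.645.
So 34 = μ − 0.6745σ and 120 = μ + 1.645σ.
Subtracting: σ = (120 − 34)/(1.645 − (-0.6745)) = 37.08.
Then μ = 34 − (-0.6745)·37.08 = 59.01.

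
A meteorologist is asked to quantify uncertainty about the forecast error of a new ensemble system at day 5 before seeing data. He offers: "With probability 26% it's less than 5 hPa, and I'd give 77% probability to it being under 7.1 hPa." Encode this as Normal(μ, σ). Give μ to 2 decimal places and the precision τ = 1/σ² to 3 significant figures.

The p-quantile of Normal(μ,σ) is μ + z_p·σ, with z_{0.26} = -0.6433 and z_{0.77} = 0.7388.
Eliminate σ: μ = (z₂·x₁ − z₁·x₂)/(z₂ − z₁) = (0.7388·5 − (-0.6433)·7.1)/1.382 = 5.98.
Then σ = (x₂ − x₁)/(z₂ − z₁) = (7.1 − 5)/1.382 = 1.52.
Precision τ = 1/σ² = 1/1.519² = 0.433.

μ = 5.98, τ = 0.433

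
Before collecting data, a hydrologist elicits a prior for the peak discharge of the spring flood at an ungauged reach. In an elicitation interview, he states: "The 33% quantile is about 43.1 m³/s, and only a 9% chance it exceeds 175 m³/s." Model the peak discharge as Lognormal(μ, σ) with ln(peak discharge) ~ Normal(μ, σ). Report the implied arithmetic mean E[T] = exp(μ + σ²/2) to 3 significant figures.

E[T] ≈ 83 m³/s

If T ~ Lognormal(μ,σ) then ln T ~ Normal(μ,σ), so the p-quantile of ln T is μ + z_p·σ.
ln(43.1) = 3.764 and ln(175) = 5.165; z_{0.33} = -0.4399, z_{0.91} = 1.341.
σ = (5.165 − 3.764)/(1.341 − (-0.4399)) = 0.787.
μ = 3.764 − (-0.4399)·0.787 = 4.110.
E[T] = exp(μ + σ²/2) = exp(4.110 + 0.3096) = 83 m³/s.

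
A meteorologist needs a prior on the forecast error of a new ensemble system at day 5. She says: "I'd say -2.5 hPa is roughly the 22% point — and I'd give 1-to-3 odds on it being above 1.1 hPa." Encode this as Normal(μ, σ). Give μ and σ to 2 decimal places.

The p-quantile of Normal(μ,σ) is μ + z_p·σ, with z_{0.22} = -0.7722 and z_{0.75} = 0.6745.
Eliminate σ: μ = (z₂·x₁ − z₁·x₂)/(z₂ − z₁) = (0.6745·-2.5 − (-0.7722)·1.1)/1.447 = -0.58.
Then σ = (x₂ − x₁)/(z₂ − z₁) = (1.1 − -2.5)/1.447 = 2.49.

μ = -0.58, σ = 2.49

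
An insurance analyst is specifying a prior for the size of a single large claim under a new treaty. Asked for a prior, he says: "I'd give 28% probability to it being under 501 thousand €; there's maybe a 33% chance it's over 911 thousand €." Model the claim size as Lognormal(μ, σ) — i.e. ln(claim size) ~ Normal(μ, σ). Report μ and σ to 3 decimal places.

If T ~ Lognormal(μ,σ) then ln T ~ Normal(μ,σ), so the p-quantile of ln T is μ + z_p·σ.
ln(501) = 6.217 and ln(911) = 6.815; z_{0.28} = -0.5828, z_{0.67} = 0.4399.
σ = (6.815 − 6.217)/(0.4399 − (-0.5828)) = 0.585.
μ = 6.217 − (-0.5828)·0.585 = 6.557.

μ ≈ 6.557, σ ≈ 0.585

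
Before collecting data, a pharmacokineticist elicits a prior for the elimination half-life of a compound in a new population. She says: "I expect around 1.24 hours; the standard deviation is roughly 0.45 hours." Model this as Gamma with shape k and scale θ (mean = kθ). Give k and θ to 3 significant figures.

k ≈ 7.59, θ ≈ 0.163

For Gamma(k, scale θ): mean = kθ, variance = kθ², so CV = 1/√k.
CV = SD/mean = 0.45/1.24 = 0.3629, hence k = 1/CV² = 7.59.
Then θ = mean/k = 1.24/7.59 = 0.163.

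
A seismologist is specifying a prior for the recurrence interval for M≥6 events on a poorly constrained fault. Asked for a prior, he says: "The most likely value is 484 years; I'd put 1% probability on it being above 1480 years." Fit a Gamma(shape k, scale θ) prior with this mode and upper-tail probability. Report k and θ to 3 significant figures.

k ≈ 4.59, θ ≈ 135

Gamma(k,θ) with k>1 has mode (k−1)θ, so θ = 484/(k−1).
Need P(X < 1480) = 0.99 with θ tied to k this way. Start at k = 2, θ = 484: P(X<1480) ≈ 0.809.
Too low — raise k to concentrate. Iterating converges to k ≈ 4.59.
Then θ = 484/(4.59−1) ≈ 135.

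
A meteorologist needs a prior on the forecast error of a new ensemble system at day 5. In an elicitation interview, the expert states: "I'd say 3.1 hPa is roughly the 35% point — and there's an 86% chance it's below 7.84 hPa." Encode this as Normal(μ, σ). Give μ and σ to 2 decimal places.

For Normal(μ,σ), the p-quantile is μ + z_p·σ. Here z_{0.35} = -0.3853, z_{0.86} = 1.08.
So 3.1 = μ − 0.3853σ and 7.84 = μ + 1.08σ.
Subtracting: σ = (7.84 − 3.1)/(1.08 − (-0.3853)) = 3.23.
Then μ = 3.1 − (-0.3853)·3.23 = 4.35.

μ = 4.35, σ = 3.23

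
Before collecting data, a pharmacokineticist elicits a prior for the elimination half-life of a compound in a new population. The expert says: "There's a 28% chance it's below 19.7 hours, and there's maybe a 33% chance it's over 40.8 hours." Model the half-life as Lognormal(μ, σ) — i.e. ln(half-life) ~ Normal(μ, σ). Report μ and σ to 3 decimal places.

If T ~ Lognormal(μ,σ) then ln T ~ Normal(μ,σ), so the p-quantile of ln T is μ + z_p·σ.
ln(19.7) = 2.981 and ln(40.8) = 3.709; z_{0.28} = -0.5828, z_{0.67} = 0.4399.
σ = (3.709 − 2.981)/(0.4399 − (-0.5828)) = 0.712.
μ = 2.981 − (-0.5828)·0.712 = 3.396.

μ ≈ 3.396, σ ≈ 0.712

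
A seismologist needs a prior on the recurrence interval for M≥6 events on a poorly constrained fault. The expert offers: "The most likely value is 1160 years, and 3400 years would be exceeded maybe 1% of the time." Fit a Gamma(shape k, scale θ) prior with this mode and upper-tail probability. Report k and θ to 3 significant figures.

k ≈ 4.91, θ ≈ 296

Gamma(k,θ) with k>1 has mode (k−1)θ, so θ = 1160/(k−1).
Need P(X < 3400) = 0.99 with θ tied to k this way. Start at k = 2, θ = 1160: P(X<3400) ≈ 0.790.
Too low — raise k to concentrate. Iterating converges to k ≈ 4.91.
Then θ = 1160/(4.91−1) ≈ 296.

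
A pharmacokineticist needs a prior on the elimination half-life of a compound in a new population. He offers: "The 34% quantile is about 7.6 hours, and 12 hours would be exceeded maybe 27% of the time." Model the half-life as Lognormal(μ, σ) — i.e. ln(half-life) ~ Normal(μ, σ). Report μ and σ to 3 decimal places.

μ ≈ 2.212, σ ≈ 0.445

If T ~ Lognormal(μ,σ) then ln T ~ Normal(μ,σ), so the p-quantile of ln T is μ + z_p·σ.
ln(7.6) = 2.028 and ln(12) = 2.485; z_{0.34} = -0.4125, z_{0.73} = 0.6128.
σ = (2.485 − 2.028)/(0.6128 − (-0.4125)) = 0.445.
μ = 2.028 − (-0.4125)·0.445 = 2.212.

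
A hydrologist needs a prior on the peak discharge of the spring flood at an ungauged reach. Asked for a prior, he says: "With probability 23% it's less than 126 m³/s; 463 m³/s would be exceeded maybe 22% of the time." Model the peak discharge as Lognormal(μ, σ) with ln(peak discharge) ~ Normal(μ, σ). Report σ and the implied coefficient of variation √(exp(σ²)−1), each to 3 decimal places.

σ ≈ 0.861, CV ≈ 1.049

If T ~ Lognormal(μ,σ) then ln T ~ Normal(μ,σ), so the p-quantile of ln T is μ + z_p·σ.
ln(126) = 4.836 and ln(463) = 6.138; z_{0.23} = -0.7388, z_{0.78} = 0.7722.
σ = (6.138 − 4.836)/(0.7722 − (-0.7388)) = 0.861.
μ = 4.836 − (-0.7388)·0.861 = 5.473.
CV = √(exp(σ²)−1) = √(exp(0.7418)−1) = 1.049.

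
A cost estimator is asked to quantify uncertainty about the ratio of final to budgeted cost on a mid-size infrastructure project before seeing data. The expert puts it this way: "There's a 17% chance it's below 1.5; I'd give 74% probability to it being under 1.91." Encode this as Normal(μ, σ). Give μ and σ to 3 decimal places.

μ = 1.745, σ = 0.257

For Normal(μ,σ), the p-quantile is μ + z_p·σ. Here z_{0.17} = -0.9542, z_{0.74} = 0.6433.
So 1.5 = μ − 0.9542σ and 1.91 = μ + 0.6433σ.
Subtracting: σ = (1.91 − 1.5)/(0.6433 − (-0.9542)) = 0.257.
Then μ = 1.5 − (-0.9542)·0.257 = 1.745.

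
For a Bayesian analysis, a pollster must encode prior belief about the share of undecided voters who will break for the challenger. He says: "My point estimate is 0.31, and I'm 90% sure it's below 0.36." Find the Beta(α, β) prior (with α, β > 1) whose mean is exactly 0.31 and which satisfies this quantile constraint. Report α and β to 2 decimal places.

With mean 0.31 fixed, write α = 0.31s, β = 0.69s where s = α+β.
Need P(θ < 0.36) = 0.9 under Beta(0.31s, 0.69s). Normal approximation: (q−m)/√(m(1−m)/s) ≈ z_{0.9} = 1.28, so s ≈ 0.31·0.69·(1.28)²/(0.36−0.31)² = 140.5.
At s = 140.5: P(θ<0.36) ≈ 0.898. Adjusting to match 0.9 gives s ≈ 143.28.
So α = 0.31·143.28 ≈ 44.42, β = 0.69·143.28 ≈ 98.86.

α ≈ 44.42, β ≈ 98.86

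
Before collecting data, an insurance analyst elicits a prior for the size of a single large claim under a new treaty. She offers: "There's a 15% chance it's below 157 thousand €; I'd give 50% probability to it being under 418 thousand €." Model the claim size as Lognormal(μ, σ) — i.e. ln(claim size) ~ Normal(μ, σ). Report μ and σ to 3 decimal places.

If T ~ Lognormal(μ,σ) then ln T ~ Normal(μ,σ), so the p-quantile of ln T is μ + z_p·σ.
ln(157) = 5.056 and ln(418) = 6.035; z_{0.15} = -1.036, z_{0.5} = 0.
σ = (6.035 − 5.056)/(0 − (-1.036)) = 0.945.
μ = 5.056 − (-1.036)·0.945 = 6.035.

μ ≈ 6.035, σ ≈ 0.945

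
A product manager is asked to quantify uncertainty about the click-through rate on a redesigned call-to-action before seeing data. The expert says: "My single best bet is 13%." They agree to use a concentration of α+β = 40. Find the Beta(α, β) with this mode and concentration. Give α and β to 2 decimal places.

For α,β > 1 the Beta mode is (α−1)/(α+β−2). With α+β = 40, the mode is (α−1)/38.
Set (α−1)/38 = 0.13 → α = 1 + 0.13·38 = 5.94.
β = 40 − α = 34.06.

α = 5.94, β = 34.06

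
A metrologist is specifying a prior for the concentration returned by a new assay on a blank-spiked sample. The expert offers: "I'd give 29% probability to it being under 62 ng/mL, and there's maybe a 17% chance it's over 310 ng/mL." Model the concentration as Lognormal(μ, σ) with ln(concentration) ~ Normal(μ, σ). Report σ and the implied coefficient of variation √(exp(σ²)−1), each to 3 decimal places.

σ ≈ 1.068, CV ≈ 1.458

If T ~ Lognormal(μ,σ) then ln T ~ Normal(μ,σ), so the p-quantile of ln T is μ + z_p·σ.
ln(62) = 4.127 and ln(310) = 5.737; z_{0.29} = -0.5534, z_{0.83} = 0.9542.
σ = (5.737 − 4.127)/(0.9542 − (-0.5534)) = 1.068.
μ = 4.127 − (-0.5534)·1.068 = 4.718.
CV = √(exp(σ²)−1) = √(exp(1.1397)−1) = 1.458.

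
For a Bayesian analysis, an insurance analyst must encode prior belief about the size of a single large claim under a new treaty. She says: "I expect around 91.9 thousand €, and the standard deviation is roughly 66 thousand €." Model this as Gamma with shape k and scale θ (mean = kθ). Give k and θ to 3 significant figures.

k ≈ 1.94, θ ≈ 47.4

For Gamma(k, scale θ): mean = kθ, variance = kθ², so CV = 1/√k.
CV = SD/mean = 66/91.9 = 0.7182, hence k = 1/CV² = 1.94.
Then θ = mean/k = 91.9/1.94 = 47.4.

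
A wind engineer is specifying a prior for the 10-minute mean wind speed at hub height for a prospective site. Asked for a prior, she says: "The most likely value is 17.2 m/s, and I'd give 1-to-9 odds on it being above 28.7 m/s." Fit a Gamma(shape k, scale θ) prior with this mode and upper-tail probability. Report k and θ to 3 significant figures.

Gamma(k,θ) with k>1 has mode (k−1)θ, so θ = 17.2/(k−1).
Need P(X < 28.7) = 0.9 with θ tied to k this way. Start at k = 2, θ = 17.2: P(X<28.7) ≈ 0.497.
Too low — raise k to concentrate. Iterating converges to k ≈ 8.21.
Then θ = 17.2/(8.21−1) ≈ 2.39.

k ≈ 8.21, θ ≈ 2.39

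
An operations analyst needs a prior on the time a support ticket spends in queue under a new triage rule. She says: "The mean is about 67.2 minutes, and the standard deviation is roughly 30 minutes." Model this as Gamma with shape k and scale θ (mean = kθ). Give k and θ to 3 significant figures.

For Gamma(k, scale θ): mean = kθ, variance = kθ², so CV = 1/√k.
CV = SD/mean = 30/67.2 = 0.4464, hence k = 1/CV² = 5.02.
Then θ = mean/k = 67.2/5.02 = 13.4.

k ≈ 5.02, θ ≈ 13.4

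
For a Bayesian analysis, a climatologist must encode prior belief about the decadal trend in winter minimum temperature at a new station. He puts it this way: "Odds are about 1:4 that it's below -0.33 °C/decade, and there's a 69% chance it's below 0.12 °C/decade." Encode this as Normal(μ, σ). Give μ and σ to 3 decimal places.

The p-quantile of Normal(μ,σ) is μ + z_p·σ, with z_{0.2} = -0.8416 and z_{0.69} = 0.4959.
Eliminate σ: μ = (z₂·x₁ − z₁·x₂)/(z₂ − z₁) = (0.4959·-0.33 − (-0.8416)·0.12)/1.337 = -0.047.
Then σ = (x₂ − x₁)/(z₂ − z₁) = (0.12 − -0.33)/1.337 = 0.336.

μ = -0.047, σ = 0.336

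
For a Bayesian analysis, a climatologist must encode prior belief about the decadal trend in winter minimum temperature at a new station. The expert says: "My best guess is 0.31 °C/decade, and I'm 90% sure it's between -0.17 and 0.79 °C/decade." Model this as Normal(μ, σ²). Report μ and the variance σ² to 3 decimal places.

μ = 0.310, σ² = 0.085

A symmetric 90% interval runs μ ± z·σ with z = 1.645.
Half-width = 0.48, so σ = 0.48/1.645 = 0.2918 and σ² = 0.085.
μ is the stated best guess, 0.310.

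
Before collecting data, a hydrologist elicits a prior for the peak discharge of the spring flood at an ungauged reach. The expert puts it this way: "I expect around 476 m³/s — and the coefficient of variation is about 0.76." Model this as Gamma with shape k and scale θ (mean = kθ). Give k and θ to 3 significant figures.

For Gamma(k, scale θ): mean = kθ, variance = kθ², so CV = 1/√k.
CV = 0.76, hence k = 1/CV² = 1.73.
Then θ = mean/k = 476/1.73 = 275.

k ≈ 1.73, θ ≈ 275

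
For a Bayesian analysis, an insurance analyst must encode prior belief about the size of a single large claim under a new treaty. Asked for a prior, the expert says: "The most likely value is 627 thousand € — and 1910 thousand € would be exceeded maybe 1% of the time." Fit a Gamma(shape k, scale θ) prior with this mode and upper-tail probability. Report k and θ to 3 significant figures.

Gamma(k,θ) with k>1 has mode (k−1)θ, so θ = 627/(k−1).
Need P(X < 1910) = 0.99 with θ tied to k this way. Start at k = 2, θ = 627: P(X<1910) ≈ 0.808.
Too low — raise k to concentrate. Iterating converges to k ≈ 4.61.
Then θ = 627/(4.61−1) ≈ 173.

k ≈ 4.61, θ ≈ 173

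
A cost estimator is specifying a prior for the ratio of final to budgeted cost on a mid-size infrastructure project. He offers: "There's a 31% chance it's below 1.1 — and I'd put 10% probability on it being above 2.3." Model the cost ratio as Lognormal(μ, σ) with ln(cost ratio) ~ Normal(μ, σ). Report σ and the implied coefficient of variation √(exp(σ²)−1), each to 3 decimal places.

If T ~ Lognormal(μ,σ) then ln T ~ Normal(μ,σ), so the p-quantile of ln T is μ + z_p·σ.
ln(1.1) = 0.09531 and ln(2.3) = 0.8329; z_{0.31} = -0.4959, z_{0.9} = 1.282.
σ = (0.8329 − 0.09531)/(1.282 − (-0.4959)) = 0.415.
μ = 0.09531 − (-0.4959)·0.415 = 0.301.
CV = √(exp(σ²)−1) = √(exp(0.1722)−1) = 0.434.

σ ≈ 0.415, CV ≈ 0.434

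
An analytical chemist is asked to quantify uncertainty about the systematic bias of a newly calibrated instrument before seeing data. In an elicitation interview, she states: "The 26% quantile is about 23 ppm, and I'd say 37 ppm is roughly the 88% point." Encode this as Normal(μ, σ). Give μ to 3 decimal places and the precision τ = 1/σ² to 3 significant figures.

The p-quantile of Normal(μ,σ) is μ + z_p·σ, with z_{0.26} = -0.6433 and z_{0.88} = 1.175.
Eliminate σ: μ = (z₂·x₁ − z₁·x₂)/(z₂ − z₁) = (1.175·23 − (-0.6433)·37)/1.818 = 27.953.
Then σ = (x₂ − x₁)/(z₂ − z₁) = (37 − 23)/1.818 = 7.699.
Precision τ = 1/σ² = 1/7.699² = 0.0169.

μ = 27.953, τ = 0.0169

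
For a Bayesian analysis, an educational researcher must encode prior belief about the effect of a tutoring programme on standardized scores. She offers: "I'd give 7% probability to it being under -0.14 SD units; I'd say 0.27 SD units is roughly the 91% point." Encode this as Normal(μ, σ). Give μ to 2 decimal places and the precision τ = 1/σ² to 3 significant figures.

μ = 0.07, τ = 47.2

The p-quantile of Normal(μ,σ) is μ + z_p·σ, with z_{0.07} = -1.476 and z_{0.91} = 1.341.
Eliminate σ: μ = (z₂·x₁ − z₁·x₂)/(z₂ − z₁) = (1.341·-0.14 − (-1.476)·0.27)/2.817 = 0.07.
Then σ = (x₂ − x₁)/(z₂ − z₁) = (0.27 − -0.14)/2.817 = 0.15.
Precision τ = 1/σ² = 1/0.1456² = 47.2.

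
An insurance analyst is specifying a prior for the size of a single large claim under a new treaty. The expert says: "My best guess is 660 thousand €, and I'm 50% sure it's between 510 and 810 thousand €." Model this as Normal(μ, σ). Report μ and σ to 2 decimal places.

A symmetric 50% interval runs μ ± z·σ with z = 0.6745.
Half-width = 150, so σ = 150/0.6745 = 222.39.
μ is the stated best guess, 660.00.

μ = 660.00, σ = 222.39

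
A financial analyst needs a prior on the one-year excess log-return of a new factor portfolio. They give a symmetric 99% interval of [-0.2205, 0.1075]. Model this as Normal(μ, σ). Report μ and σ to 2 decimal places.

A symmetric 99% interval runs μ ± z·σ with z = 2.576.
Half-width = 0.164, so σ = 0.164/2.576 = 0.06.
μ is the interval midpoint, -0.06.

μ = -0.06, σ = 0.06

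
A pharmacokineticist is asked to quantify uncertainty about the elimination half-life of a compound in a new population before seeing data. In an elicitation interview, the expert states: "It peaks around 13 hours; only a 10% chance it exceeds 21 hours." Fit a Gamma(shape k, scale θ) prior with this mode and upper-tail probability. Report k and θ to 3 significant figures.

Gamma(k,θ) with k>1 has mode (k−1)θ, so θ = 13/(k−1).
Need P(X < 21) = 0.9 with θ tied to k this way. Start at k = 2, θ = 13: P(X<21) ≈ 0.480.
Too low — raise k to concentrate. Iterating converges to k ≈ 9.18.
Then θ = 13/(9.18−1) ≈ 1.59.

k ≈ 9.18, θ ≈ 1.59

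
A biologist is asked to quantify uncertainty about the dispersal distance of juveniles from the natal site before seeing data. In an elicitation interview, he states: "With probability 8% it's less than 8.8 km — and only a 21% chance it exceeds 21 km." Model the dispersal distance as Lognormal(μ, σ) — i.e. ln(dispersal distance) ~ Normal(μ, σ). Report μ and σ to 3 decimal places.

μ ≈ 2.727, σ ≈ 0.393

If T ~ Lognormal(μ,σ) then ln T ~ Normal(μ,σ), so the p-quantile of ln T is μ + z_p·σ.
ln(8.8) = 2.175 and ln(21) = 3.045; z_{0.08} = -1.405, z_{0.79} = 0.8064.
σ = (3.045 − 2.175)/(0.8064 − (-1.405)) = 0.393.
μ = 2.175 − (-1.405)·0.393 = 2.727.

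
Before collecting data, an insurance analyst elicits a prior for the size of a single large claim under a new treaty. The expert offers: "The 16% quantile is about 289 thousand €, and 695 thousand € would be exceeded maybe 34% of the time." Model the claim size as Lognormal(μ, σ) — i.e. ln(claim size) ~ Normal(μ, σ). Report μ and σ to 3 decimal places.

If T ~ Lognormal(μ,σ) then ln T ~ Normal(μ,σ), so the p-quantile of ln T is μ + z_p·σ.
ln(289) = 5.666 and ln(695) = 6.544; z_{0.16} = -0.9945, z_{0.66} = 0.4125.
σ = (6.544 − 5.666)/(0.4125 − (-0.9945)) = 0.624.
μ = 5.666 − (-0.9945)·0.624 = 6.287.

μ ≈ 6.287, σ ≈ 0.624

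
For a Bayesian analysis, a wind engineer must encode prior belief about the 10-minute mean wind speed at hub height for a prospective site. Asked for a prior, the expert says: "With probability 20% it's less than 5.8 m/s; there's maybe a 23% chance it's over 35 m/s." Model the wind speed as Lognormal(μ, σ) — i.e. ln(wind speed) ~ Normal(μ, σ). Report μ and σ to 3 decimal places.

μ ≈ 2.715, σ ≈ 1.137

If T ~ Lognormal(μ,σ) then ln T ~ Normal(μ,σ), so the p-quantile of ln T is μ + z_p·σ.
ln(5.8) = 1.758 and ln(35) = 3.555; z_{0.2} = -0.8416, z_{0.77} = 0.7388.
σ = (3.555 − 1.758)/(0.7388 − (-0.8416)) = 1.137.
μ = 1.758 − (-0.8416)·1.137 = 2.715.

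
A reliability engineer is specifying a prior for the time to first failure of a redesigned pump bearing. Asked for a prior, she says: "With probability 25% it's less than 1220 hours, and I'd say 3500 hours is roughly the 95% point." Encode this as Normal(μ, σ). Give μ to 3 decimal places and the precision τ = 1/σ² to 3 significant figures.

The p-quantile of Normal(μ,σ) is μ + z_p·σ, with z_{0.25} = -0.6745 and z_{0.95} = 1.645.
Eliminate σ: μ = (z₂·x₁ − z₁·x₂)/(z₂ − z₁) = (1.645·1220 − (-0.6745)·3500)/2.319 = 1883.048.
Then σ = (x₂ − x₁)/(z₂ − z₁) = (3500 − 1220)/2.319 = 983.037.
Precision τ = 1/σ² = 1/983² = 1.03e-06.

μ = 1883.048, τ = 1.03e-06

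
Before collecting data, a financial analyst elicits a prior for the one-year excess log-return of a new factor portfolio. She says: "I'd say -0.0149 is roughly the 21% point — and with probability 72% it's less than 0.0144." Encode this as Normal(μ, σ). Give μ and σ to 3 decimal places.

μ = 0.002, σ = 0.021

The p-quantile of Normal(μ,σ) is μ + z_p·σ, with z_{0.21} = -0.8064 and z_{0.72} = 0.5828.
Eliminate σ: μ = (z₂·x₁ − z₁·x₂)/(z₂ − z₁) = (0.5828·-0.0149 − (-0.8064)·0.0144)/1.389 = 0.002.
Then σ = (x₂ − x₁)/(z₂ − z₁) = (0.0144 − -0.0149)/1.389 = 0.021.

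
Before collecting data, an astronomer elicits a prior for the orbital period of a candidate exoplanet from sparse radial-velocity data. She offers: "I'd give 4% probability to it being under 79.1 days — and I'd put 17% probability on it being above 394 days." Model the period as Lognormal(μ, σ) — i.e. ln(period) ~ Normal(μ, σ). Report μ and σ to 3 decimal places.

μ ≈ 5.410, σ ≈ 0.594

If T ~ Lognormal(μ,σ) then ln T ~ Normal(μ,σ), so the p-quantile of ln T is μ + z_p·σ.
ln(79.1) = 4.371 and ln(394) = 5.976; z_{0.04} = -1.751, z_{0.83} = 0.9542.
σ = (5.976 − 4.371)/(0.9542 − (-1.751)) = 0.594.
μ = 4.371 − (-1.751)·0.594 = 5.410.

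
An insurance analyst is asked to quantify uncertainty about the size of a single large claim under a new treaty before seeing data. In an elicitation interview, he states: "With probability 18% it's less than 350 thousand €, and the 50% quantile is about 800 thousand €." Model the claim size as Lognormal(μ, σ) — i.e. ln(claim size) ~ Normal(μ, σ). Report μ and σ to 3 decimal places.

If T ~ Lognormal(μ,σ) then ln T ~ Normal(μ,σ), so the p-quantile of ln T is μ + z_p·σ.
ln(350) = 5.858 and ln(800) = 6.685; z_{0.18} = -0.9154, z_{0.5} = 0.
σ = (6.685 − 5.858)/(0 − (-0.9154)) = 0.903.
μ = 5.858 − (-0.9154)·0.903 = 6.685.

μ ≈ 6.685, σ ≈ 0.903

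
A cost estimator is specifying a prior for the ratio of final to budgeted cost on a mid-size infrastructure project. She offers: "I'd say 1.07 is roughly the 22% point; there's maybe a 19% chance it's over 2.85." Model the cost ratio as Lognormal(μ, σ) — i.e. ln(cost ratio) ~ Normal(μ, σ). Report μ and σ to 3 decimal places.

μ ≈ 0.526, σ ≈ 0.594

If T ~ Lognormal(μ,σ) then ln T ~ Normal(μ,σ), so the p-quantile of ln T is μ + z_p·σ.
ln(1.07) = 0.06766 and ln(2.85) = 1.047; z_{0.22} = -0.7722, z_{0.81} = 0.8779.
σ = (1.047 − 0.06766)/(0.8779 − (-0.7722)) = 0.594.
μ = 0.06766 − (-0.7722)·0.594 = 0.526.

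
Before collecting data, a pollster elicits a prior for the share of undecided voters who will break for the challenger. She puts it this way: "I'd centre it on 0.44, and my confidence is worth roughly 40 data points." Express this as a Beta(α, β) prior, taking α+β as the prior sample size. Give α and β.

α = 17.6, β = 22.4

Under the effective-sample-size interpretation, Beta(α, β) has prior mean α/(α+β) and prior sample size α+β.
So α+β = 40 and α/(α+β) = 0.44, giving α = 0.44·40 = 17.6 and β = 40 − 17.6 = 22.4.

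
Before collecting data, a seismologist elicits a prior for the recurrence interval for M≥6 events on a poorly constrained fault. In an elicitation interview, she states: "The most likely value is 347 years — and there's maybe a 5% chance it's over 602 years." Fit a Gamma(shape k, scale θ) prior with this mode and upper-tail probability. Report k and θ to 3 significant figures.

k ≈ 10.2, θ ≈ 37.7

Gamma(k,θ) with k>1 has mode (k−1)θ, so θ = 347/(k−1).
Need P(X < 602) = 0.95 with θ tied to k this way. Start at k = 2, θ = 347: P(X<602) ≈ 0.518.
Too low — raise k to concentrate. Iterating converges to k ≈ 10.2.
Then θ = 347/(10.2−1) ≈ 37.7.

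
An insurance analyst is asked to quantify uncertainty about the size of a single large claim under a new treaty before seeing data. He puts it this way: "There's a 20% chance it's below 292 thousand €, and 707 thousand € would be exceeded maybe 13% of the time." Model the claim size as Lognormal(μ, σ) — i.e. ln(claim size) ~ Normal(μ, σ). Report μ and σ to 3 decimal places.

If T ~ Lognormal(μ,σ) then ln T ~ Normal(μ,σ), so the p-quantile of ln T is μ + z_p·σ.
ln(292) = 5.677 and ln(707) = 6.561; z_{0.2} = -0.8416, z_{0.87} = 1.126.
σ = (6.561 − 5.677)/(1.126 − (-0.8416)) = 0.449.
μ = 5.677 − (-0.8416)·0.449 = 6.055.

μ ≈ 6.055, σ ≈ 0.449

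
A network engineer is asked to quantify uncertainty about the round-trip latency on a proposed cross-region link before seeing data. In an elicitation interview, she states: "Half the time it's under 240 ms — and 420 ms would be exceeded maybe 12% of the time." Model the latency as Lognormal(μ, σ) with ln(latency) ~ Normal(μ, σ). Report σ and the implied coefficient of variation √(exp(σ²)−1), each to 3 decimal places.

σ ≈ 0.476, CV ≈ 0.505

If T ~ Lognormal(μ,σ) then ln T ~ Normal(μ,σ), so the p-quantile of ln T is μ + z_p·σ.
ln(240) = 5.481 and ln(420) = 6.04; z_{0.5} = 0, z_{0.88} = 1.175.
σ = (6.04 − 5.481)/(1.175 − (0)) = 0.476.
μ = 5.481 − (0)·0.476 = 5.481.
CV = √(exp(σ²)−1) = √(exp(0.2268)−1) = 0.505.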